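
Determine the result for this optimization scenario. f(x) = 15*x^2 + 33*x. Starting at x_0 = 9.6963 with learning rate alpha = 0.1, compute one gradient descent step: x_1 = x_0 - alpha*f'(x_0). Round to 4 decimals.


We compute the gradient at x_0 and apply the update.
f'(x) = 30*x + 33
f'(9.6963) = 30*9.6963 + 33 = 323.889
x_1 = 9.6963 - 0.1*323.889 = -22.6926


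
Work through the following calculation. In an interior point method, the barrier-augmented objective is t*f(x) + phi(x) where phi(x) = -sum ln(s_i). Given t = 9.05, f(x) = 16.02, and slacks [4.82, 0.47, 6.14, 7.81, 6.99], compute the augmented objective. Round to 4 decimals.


Step 1: Compute log-barrier.
ln values: [1.5728, -0.755, 1.8148, 2.0554, 1.9445]
phi = -(1.5728 - 0.755 + 1.8148 + 2.0554 + 1.9445) = -6.6325
Step 2: Compute augmented objective.
t*f(x) = 9.05*16.02 = 144.981
Total = 144.981 - 6.6325 = 138.3485


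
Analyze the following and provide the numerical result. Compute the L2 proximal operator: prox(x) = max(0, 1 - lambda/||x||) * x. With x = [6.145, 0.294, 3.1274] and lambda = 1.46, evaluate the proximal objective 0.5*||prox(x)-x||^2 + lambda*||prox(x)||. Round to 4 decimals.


Step 1: Compute ||x||.
||x|| = 6.9013
Step 2: Compute scaling factor.
scale = max(0, 1 - 1.46/6.9013) = 0.7884
Step 3: prox(x) = [4.845, 0.2318, 2.4658]
||prox(x)|| = 5.4413
Step 4: Proximal objective.
0.5*||prox-x||^2 = 1.0658
lambda*||prox|| = 7.9443
Total = 9.0101


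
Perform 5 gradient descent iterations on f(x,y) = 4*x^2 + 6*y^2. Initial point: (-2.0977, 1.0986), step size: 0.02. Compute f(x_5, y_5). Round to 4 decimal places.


Gradient descent on f(x,y) = 4*x^2 + 6*y^2.
Starting point: (-2.0977, 1.0986), alpha = 0.02
Step 1: grad_x = 2*4*-2.0977 = -16.7816, grad_y = 2*6*1.0986 = 13.1832
  x_1 = -2.0977 - 0.02*-16.7816 = -1.7621
  y_1 = 1.0986 - 0.02*13.1832 = 0.8349
Step 2: grad_x = 2*4*-1.7621 = -14.0965, grad_y = 2*6*0.8349 = 10.0192
  x_2 = -1.7621 - 0.02*-14.0965 = -1.4801
  y_2 = 0.8349 - 0.02*10.0192 = 0.6346
Step 3: grad_x = 2*4*-1.4801 = -11.8411, grad_y = 2*6*0.6346 = 7.6146
  x_3 = -1.4801 - 0.02*-11.8411 = -1.2433
  y_3 = 0.6346 - 0.02*7.6146 = 0.4823
Step 4: grad_x = 2*4*-1.2433 = -9.9465, grad_y = 2*6*0.4823 = 5.7871
  x_4 = -1.2433 - 0.02*-9.9465 = -1.0444
  y_4 = 0.4823 - 0.02*5.7871 = 0.3665
Step 5: grad_x = 2*4*-1.0444 = -8.3551, grad_y = 2*6*0.3665 = 4.3982
  x_5 = -1.0444 - 0.02*-8.3551 = -0.8773
  y_5 = 0.3665 - 0.02*4.3982 = 0.2786
f(-0.8773, 0.2786) = 4*(-0.8773)^2 + 6*0.2786^2 = 3.5441


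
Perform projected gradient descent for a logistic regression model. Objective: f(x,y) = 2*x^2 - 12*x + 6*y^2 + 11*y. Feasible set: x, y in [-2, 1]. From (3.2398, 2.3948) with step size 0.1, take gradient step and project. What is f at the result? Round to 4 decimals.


Step 1: Compute gradient at (3.2398, 2.3948).
grad_x = 2*2*3.2398 - 12 = 0.9592
grad_y = 2*6*2.3948 + 11 = 39.7376
Step 2: Gradient step.
x_raw = 3.2398 - 0.1*0.9592 = 3.1439
y_raw = 2.3948 - 0.1*39.7376 = -1.579
Step 3: Project onto [-2, 1].
x_proj = clip(3.1439) = 1.0
y_proj = clip(-1.579) = -1.579
Step 4: Evaluate f.
f(1.0, -1.579) = -12.4099


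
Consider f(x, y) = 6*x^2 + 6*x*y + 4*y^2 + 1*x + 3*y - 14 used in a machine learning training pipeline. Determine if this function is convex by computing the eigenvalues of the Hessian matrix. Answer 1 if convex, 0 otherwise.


The Hessian of f(x,y) = 6*x^2 + 6*x*y + 4*y^2 + 1*x + 3*y - 14 is:
H = [[12, 6], [6, 8]]
Trace = 12 + 8 = 20
Determinant = 12*8 - (6)^2 = 60
Discriminant = (20)^2 - 4*60 = 160.0
Eigenvalues: lambda_1 = 3.6754, lambda_2 = 16.3246
The function is convex.

1


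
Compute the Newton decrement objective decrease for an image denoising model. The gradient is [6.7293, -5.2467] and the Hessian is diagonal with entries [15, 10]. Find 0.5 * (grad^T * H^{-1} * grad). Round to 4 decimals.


Step 1: H is diagonal, so H^(-1) * g = [0.4486, -0.5247].
Step 2: g^T H^(-1) g = sum_i g_i^2 / H_ii
  = (6.7293)^2/15 + (-5.2467)^2/10
  = 3.0189 + 2.7528 = 5.7717
Step 3: Objective decrease = 0.5 * g^T H^(-1) g = 2.8858


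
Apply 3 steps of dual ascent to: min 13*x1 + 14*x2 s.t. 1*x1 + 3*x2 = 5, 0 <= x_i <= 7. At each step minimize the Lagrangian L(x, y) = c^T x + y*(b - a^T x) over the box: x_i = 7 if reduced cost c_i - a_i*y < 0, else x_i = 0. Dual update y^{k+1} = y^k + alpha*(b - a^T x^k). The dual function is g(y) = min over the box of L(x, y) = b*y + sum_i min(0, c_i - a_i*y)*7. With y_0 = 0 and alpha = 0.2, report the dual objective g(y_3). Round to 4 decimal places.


Dual ascent for LP: min 13*x1 + 14*x2, 1*x1 + 3*x2 = 5, 0 <= x_i <= 7
Step 1: y^k = 0.0, reduced costs: (13.0, 14.0)
  x^k = (0.0, 0.0), subgradient = b - a^T x = 5.0
  y^{k+1} = 0.0 + 0.2*5.0 = 1.0
Step 2: y^k = 1.0, reduced costs: (12.0, 11.0)
  x^k = (0.0, 0.0), subgradient = b - a^T x = 5.0
  y^{k+1} = 1.0 + 0.2*5.0 = 2.0
Step 3: y^k = 2.0, reduced costs: (11.0, 8.0)
  x^k = (0.0, 0.0), subgradient = b - a^T x = 5.0
  y^{k+1} = 2.0 + 0.2*5.0 = 3.0
Dual objective at y_3 = 3.0: reduced costs (10.0, 5.0), box minimizer x = (0.0, 0.0)
g(y_3) = b*y + (c1 - a1*y)*x1 + (c2 - a2*y)*x2 = 5*3.0 + 10.0*0.0 + 5.0*0.0 = 15.0 + 0.0 + 0.0 = 15.0


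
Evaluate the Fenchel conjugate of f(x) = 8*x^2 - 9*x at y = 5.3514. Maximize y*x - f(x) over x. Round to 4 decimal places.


f*(y) = sup_x {y*x - a*x^2 - b*x} = sup_x {(y-b)*x - a*x^2}
FOC: (y - b) - 2a*x = 0 => x* = (y - b)/(2a)
x* = (5.3514 + 9)/(2*8) = 0.897
f*(5.3514) = (y-b)^2/(4a) = (5.3514 + 9)^2/(4*8)
= 205.9627/32 = 6.4363


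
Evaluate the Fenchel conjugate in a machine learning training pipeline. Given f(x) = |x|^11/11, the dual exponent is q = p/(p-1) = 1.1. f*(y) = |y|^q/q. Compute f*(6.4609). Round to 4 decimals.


The conjugate exponent q satisfies 1/p + 1/q = 1.
p = 11, so q = 11/(11 - 1) = 1.1
|y|^q = 6.4609^1.1 = 7.7861
f*(6.4609) = 7.7861 / 1.1 = 7.0783


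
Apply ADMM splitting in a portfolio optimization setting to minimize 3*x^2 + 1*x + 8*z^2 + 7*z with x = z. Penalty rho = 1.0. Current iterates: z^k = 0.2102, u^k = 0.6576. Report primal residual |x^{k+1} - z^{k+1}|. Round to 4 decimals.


ADMM iteration with rho = 1.0, z^k = 0.2102, u^k = 0.6576
Step 1: x-update.
Minimize 3*x^2 + 1*x + (1.0/2)*(x - 0.2102 + 0.6576)^2
FOC: (2*3 + 1.0)*x = -1 + 1.0*(0.2102 - 0.6576)
x^{k+1} = -0.2068
Step 2: z-update.
Minimize 8*z^2 + 7*z + (1.0/2)*(-0.2068 - z + 0.6576)^2
FOC: (2*8 + 1.0)*z = -7 + 1.0*(-0.2068 + 0.6576)
z^{k+1} = -0.3852
Step 3: u-update.
u^{k+1} = 0.6576 - 0.2068 + 0.3852 = 0.8361
Step 4: Primal residual = |-0.2068 + 0.3852| = 0.1785


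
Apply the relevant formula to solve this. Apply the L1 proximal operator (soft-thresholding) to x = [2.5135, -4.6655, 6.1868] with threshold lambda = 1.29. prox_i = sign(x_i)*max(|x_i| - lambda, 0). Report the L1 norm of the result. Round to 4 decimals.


Soft-thresholding with lambda = 1.29:
prox(2.5135) = sign(2.5135)*max(|2.5135| - 1.29, 0) = 1.2235
prox(-4.6655) = sign(-4.6655)*max(|-4.6655| - 1.29, 0) = -3.3755
prox(6.1868) = sign(6.1868)*max(|6.1868| - 1.29, 0) = 4.8968
prox(x) = [1.2235, -3.3755, 4.8968]
||prox(x)||_1 = 1.2235 + 3.3755 + 4.8968 = 9.4958


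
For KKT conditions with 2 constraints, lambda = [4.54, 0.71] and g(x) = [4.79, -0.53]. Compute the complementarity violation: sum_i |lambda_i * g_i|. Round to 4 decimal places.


KKT complementary slackness check:
lambda_1 * g_1 = 4.54 * 4.79 = 21.7466
lambda_2 * g_2 = 0.71 * -0.53 = -0.3763
Total violation = 21.7466 + 0.3763 = 22.1229


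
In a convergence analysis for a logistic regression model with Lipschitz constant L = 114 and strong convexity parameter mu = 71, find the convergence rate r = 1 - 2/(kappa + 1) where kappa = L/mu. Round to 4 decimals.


Step 1: Compute the condition number.
kappa = L/mu = 114/71 = 1.6056
Step 2: Compute the convergence rate.
r = 1 - 2/(kappa + 1) = 1 - 2*mu/(L + mu) = (L - mu)/(L + mu) = 43/185 = 0.2324


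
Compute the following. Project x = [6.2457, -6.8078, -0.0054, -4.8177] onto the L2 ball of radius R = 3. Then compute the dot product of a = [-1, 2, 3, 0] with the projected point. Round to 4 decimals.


Step 1: Compute ||x|| (intermediates to 6 decimals).
||x|| = sqrt(6.2457^2 + (-6.8078)^2 + (-0.0054)^2 + (-4.8177)^2) = 10.419461
Step 2: Project.
Since ||x|| > R, scale = R/||x|| = 3/10.419461 = 0.287923, proj(x) = scale * x
proj(x) = [1.798281, -1.960122, -0.001555, -1.387127]
Step 3: Dot product.
a^T * proj(x) = -1*1.798281 + 2*(-1.960122) + 3*(-0.001555) + 0*(-1.387127) = -5.7232


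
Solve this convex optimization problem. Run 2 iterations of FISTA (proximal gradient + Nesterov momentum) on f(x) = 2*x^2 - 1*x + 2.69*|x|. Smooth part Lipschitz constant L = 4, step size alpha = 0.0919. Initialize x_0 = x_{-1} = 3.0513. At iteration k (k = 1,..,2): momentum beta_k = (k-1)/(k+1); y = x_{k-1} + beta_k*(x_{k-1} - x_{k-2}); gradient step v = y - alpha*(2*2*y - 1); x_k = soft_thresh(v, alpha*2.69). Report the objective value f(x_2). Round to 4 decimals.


FISTA on f(x) = 2*x^2 - 1*x + 2.69*|x|
L = 4, alpha = 0.0919
Iteration 1: beta = 0.0, y = 3.0513 + 0.0*(3.0513 - 3.0513) = 3.0513
  grad(y) = 11.2052, v = y - alpha*grad = 2.0215
  prox(v) = soft_thresh(2.0215, 0.2472) = 1.7743
Iteration 2: beta = 0.3333, y = 1.7743 + 0.3333*(1.7743 - 3.0513) = 1.3487
  grad(y) = 4.3947, v = y - alpha*grad = 0.9448
  prox(v) = soft_thresh(0.9448, 0.2472) = 0.6976
f(x_2) = 2*0.6976^2 - 1*0.6976 + 2.69*|0.6976| = 2.1522


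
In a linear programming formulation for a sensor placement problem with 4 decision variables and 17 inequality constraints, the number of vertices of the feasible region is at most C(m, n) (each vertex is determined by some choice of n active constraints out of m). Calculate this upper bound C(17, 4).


Each vertex corresponds to some choice of n active constraints out of m, so the number of vertices is at most C(m, n) = m! / (n!(m-n)!).
m = 17, n = 4
Numerator: 17 * 16 * 15 * 14
Denominator: 4! = 24
C(17, 4) = 2380


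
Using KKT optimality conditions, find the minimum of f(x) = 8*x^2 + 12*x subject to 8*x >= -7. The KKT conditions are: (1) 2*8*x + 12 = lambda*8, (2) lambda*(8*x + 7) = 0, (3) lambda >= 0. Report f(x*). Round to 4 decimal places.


Step 1: Try lambda = 0 (constraint inactive).
Stationarity: 2*8*x + 12 = 0
x* = -12/(2*8) = -0.75
Check constraint: 8*-0.75 = -6.0 >= -7 -- satisfied.
Step 2: Compute optimal value.
f(x*) = 8*(-0.75)^2 + 12*(-0.75) = -4.5


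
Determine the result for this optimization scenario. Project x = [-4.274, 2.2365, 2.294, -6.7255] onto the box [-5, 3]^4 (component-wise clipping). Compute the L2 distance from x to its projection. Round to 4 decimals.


Project each component onto [-5, 3].
clip(-4.274) = -4.274, clip(2.2365) = 2.2365, clip(2.294) = 2.294, clip(-6.7255) = -5.0
Projection = [-4.274, 2.2365, 2.294, -5.0]
Squared diffs: [0.0, 0.0, 0.0, 2.9774]
Distance = sqrt(2.9774) = 1.7255


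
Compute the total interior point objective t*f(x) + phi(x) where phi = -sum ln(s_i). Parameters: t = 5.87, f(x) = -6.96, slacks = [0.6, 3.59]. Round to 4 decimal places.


Step 1: Compute log-barrier.
ln values: [-0.5108, 1.2782]
phi = -(-0.5108 + 1.2782) = -0.7673
Step 2: Compute augmented objective.
t*f(x) = 5.87*-6.96 = -40.8552
Total = -40.8552 - 0.7673 = -41.6225


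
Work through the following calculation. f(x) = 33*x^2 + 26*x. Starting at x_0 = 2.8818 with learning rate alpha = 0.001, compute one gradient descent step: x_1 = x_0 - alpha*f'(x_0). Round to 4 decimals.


We compute the gradient at x_0 and apply the update.
f'(x) = 66*x + 26
f'(2.8818) = 66*2.8818 + 26 = 216.1988
x_1 = 2.8818 - 0.001*216.1988 = 2.6656


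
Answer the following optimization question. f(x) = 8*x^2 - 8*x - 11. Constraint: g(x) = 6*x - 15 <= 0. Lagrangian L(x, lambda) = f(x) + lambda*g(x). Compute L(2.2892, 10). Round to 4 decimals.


Step 1: Evaluate f(x).
f(2.2892) = 8*2.2892^2 - 8*2.2892 - 11 = 12.6099
Step 2: Evaluate g(x).
g(2.2892) = 6*2.2892 - 15 = -1.2648
Step 3: Compute Lagrangian.
L = 12.6099 + 10*-1.2648 = -0.0381


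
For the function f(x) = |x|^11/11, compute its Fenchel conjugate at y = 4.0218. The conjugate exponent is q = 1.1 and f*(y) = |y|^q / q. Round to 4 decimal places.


The conjugate exponent q satisfies 1/p + 1/q = 1.
p = 11, so q = 11/(11 - 1) = 1.1
|y|^q = 4.0218^1.1 = 4.6223
f*(4.0218) = 4.6223 / 1.1 = 4.2021


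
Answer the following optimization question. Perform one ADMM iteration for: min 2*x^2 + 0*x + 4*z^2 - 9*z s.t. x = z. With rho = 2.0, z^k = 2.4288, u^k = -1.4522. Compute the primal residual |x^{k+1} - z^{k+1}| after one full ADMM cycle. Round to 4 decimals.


ADMM iteration with rho = 2.0, z^k = 2.4288, u^k = -1.4522
Step 1: x-update.
Minimize 2*x^2 + 0*x + (2.0/2)*(x - 2.4288 - 1.4522)^2
FOC: (2*2 + 2.0)*x = 0 + 2.0*(2.4288 + 1.4522)
x^{k+1} = 1.2937
Step 2: z-update.
Minimize 4*z^2 - 9*z + (2.0/2)*(1.2937 - z - 1.4522)^2
FOC: (2*4 + 2.0)*z = 9 + 2.0*(1.2937 - 1.4522)
z^{k+1} = 0.8683
Step 3: u-update.
u^{k+1} = -1.4522 + 1.2937 - 0.8683 = -1.0268
Step 4: Primal residual = |1.2937 - 0.8683| = 0.4254


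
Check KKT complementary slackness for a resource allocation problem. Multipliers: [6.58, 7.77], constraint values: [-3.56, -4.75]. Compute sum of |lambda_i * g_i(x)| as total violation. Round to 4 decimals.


KKT complementary slackness check:
lambda_1 * g_1 = 6.58 * -3.56 = -23.4248
lambda_2 * g_2 = 7.77 * -4.75 = -36.9075
Total violation = 23.4248 + 36.9075 = 60.3323


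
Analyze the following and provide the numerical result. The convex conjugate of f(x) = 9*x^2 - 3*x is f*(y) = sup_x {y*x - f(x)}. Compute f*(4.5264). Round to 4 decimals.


f*(y) = sup_x {y*x - a*x^2 - b*x} = sup_x {(y-b)*x - a*x^2}
FOC: (y - b) - 2a*x = 0 => x* = (y - b)/(2a)
x* = (4.5264 + 3)/(2*9) = 0.4181
f*(4.5264) = (y-b)^2/(4a) = (4.5264 + 3)^2/(4*9)
= 56.6467/36 = 1.5735


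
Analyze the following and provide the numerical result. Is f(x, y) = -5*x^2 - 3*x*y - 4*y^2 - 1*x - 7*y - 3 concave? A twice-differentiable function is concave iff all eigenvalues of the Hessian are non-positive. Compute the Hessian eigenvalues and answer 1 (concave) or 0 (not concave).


The Hessian of f(x,y) = -5*x^2 - 3*x*y - 4*y^2 - 1*x - 7*y - 3 is:
H = [[-10, -3], [-3, -8]]
Trace = -10 - 8 = -18
Determinant = -10*-8 - (-3)^2 = 71
Discriminant = (-18)^2 - 4*71 = 40.0
Eigenvalues: lambda_1 = -12.1623, lambda_2 = -5.8377
The function is concave.

1


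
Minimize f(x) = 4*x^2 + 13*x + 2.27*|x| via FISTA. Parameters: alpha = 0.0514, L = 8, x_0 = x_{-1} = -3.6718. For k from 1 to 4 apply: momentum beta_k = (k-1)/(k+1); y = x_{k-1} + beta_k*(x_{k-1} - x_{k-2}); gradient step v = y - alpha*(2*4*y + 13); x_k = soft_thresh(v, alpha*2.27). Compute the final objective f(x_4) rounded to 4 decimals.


FISTA on f(x) = 4*x^2 + 13*x + 2.27*|x|
L = 8, alpha = 0.0514
Iteration 1: beta = 0.0, y = -3.6718 + 0.0*(-3.6718 + 3.6718) = -3.6718
  grad(y) = -16.3744, v = y - alpha*grad = -2.8302
  prox(v) = soft_thresh(-2.8302, 0.1167) = -2.7135
Iteration 2: beta = 0.3333, y = -2.7135 + 0.3333*(-2.7135 + 3.6718) = -2.394
  grad(y) = -6.1523, v = y - alpha*grad = -2.0778
  prox(v) = soft_thresh(-2.0778, 0.1167) = -1.9611
Iteration 3: beta = 0.5, y = -1.9611 + 0.5*(-1.9611 + 2.7135) = -1.585
  grad(y) = 0.3203, v = y - alpha*grad = -1.6014
  prox(v) = soft_thresh(-1.6014, 0.1167) = -1.4847
Iteration 4: beta = 0.6, y = -1.4847 + 0.6*(-1.4847 + 1.9611) = -1.1989
  grad(y) = 3.4087, v = y - alpha*grad = -1.3741
  prox(v) = soft_thresh(-1.3741, 0.1167) = -1.2574
f(x_4) = 4*(-1.2574)^2 + 13*(-1.2574) + 2.27*|-1.2574| = -7.1677


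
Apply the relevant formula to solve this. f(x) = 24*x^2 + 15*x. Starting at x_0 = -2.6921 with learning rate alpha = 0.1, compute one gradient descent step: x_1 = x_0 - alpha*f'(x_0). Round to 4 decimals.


We compute the gradient at x_0 and apply the update.
f'(x) = 48*x + 15
f'(-2.6921) = 48*-2.6921 + 15 = -114.2208
x_1 = -2.6921 - 0.1*-114.2208 = 8.73


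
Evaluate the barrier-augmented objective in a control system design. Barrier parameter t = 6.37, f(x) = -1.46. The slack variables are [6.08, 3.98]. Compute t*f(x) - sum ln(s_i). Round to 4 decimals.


Step 1: Compute log-barrier.
ln values: [1.805, 1.3813]
phi = -(1.805 + 1.3813) = -3.1863
Step 2: Compute augmented objective.
t*f(x) = 6.37*-1.46 = -9.3002
Total = -9.3002 - 3.1863 = -12.4865


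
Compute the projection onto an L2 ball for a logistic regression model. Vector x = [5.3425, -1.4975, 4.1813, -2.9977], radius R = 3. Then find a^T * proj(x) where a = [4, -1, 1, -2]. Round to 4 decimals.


Step 1: Compute ||x|| (intermediates to 6 decimals).
||x|| = sqrt(5.3425^2 + (-1.4975)^2 + 4.1813^2 + (-2.9977)^2) = 7.566656
Step 2: Project.
Since ||x|| > R, scale = R/||x|| = 3/7.566656 = 0.396476, proj(x) = scale * x
proj(x) = [2.118173, -0.593723, 1.657785, -1.188516]
Step 3: Dot product.
a^T * proj(x) = 4*2.118173 - 1*(-0.593723) + 1*1.657785 - 2*(-1.188516) = 13.1012


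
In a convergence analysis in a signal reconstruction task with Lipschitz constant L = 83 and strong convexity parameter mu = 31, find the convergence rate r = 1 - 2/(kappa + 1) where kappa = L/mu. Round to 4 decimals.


Step 1: Compute the condition number.
kappa = L/mu = 83/31 = 2.6774
Step 2: Compute the convergence rate.
r = 1 - 2/(kappa + 1) = 1 - 2*mu/(L + mu) = (L - mu)/(L + mu) = 52/114 = 0.4561


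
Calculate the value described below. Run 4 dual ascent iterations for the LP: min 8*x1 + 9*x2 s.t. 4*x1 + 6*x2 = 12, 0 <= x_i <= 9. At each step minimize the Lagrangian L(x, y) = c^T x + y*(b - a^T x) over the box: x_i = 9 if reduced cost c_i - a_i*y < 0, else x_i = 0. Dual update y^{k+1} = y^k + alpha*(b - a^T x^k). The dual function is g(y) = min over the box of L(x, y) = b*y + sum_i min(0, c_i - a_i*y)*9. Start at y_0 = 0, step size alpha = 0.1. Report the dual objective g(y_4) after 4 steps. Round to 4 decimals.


Dual ascent for LP: min 8*x1 + 9*x2, 4*x1 + 6*x2 = 12, 0 <= x_i <= 9
Step 1: y^k = 0.0, reduced costs: (8.0, 9.0)
  x^k = (0.0, 0.0), subgradient = b - a^T x = 12.0
  y^{k+1} = 0.0 + 0.1*12.0 = 1.2
Step 2: y^k = 1.2, reduced costs: (3.2, 1.8)
  x^k = (0.0, 0.0), subgradient = b - a^T x = 12.0
  y^{k+1} = 1.2 + 0.1*12.0 = 2.4
Step 3: y^k = 2.4, reduced costs: (-1.6, -5.4)
  x^k = (9.0, 9.0), subgradient = b - a^T x = -78.0
  y^{k+1} = 2.4 + 0.1*-78.0 = -5.4
Step 4: y^k = -5.4, reduced costs: (29.6, 41.4)
  x^k = (0.0, 0.0), subgradient = b - a^T x = 12.0
  y^{k+1} = -5.4 + 0.1*12.0 = -4.2
Dual objective at y_4 = -4.2: reduced costs (24.8, 34.2), box minimizer x = (0.0, 0.0)
g(y_4) = b*y + (c1 - a1*y)*x1 + (c2 - a2*y)*x2 = 12*(-4.2) + 24.8*0.0 + 34.2*0.0 = -50.4 + 0.0 + 0.0 = -50.4


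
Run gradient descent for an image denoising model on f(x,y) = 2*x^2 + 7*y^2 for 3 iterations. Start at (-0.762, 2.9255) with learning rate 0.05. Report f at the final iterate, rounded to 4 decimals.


Gradient descent on f(x,y) = 2*x^2 + 7*y^2.
Starting point: (-0.762, 2.9255), alpha = 0.05
Step 1: grad_x = 2*2*-0.762 = -3.048, grad_y = 2*7*2.9255 = 40.957
  x_1 = -0.762 - 0.05*-3.048 = -0.6096
  y_1 = 2.9255 - 0.05*40.957 = 0.8777
Step 2: grad_x = 2*2*-0.6096 = -2.4384, grad_y = 2*7*0.8777 = 12.2871
  x_2 = -0.6096 - 0.05*-2.4384 = -0.4877
  y_2 = 0.8777 - 0.05*12.2871 = 0.2633
Step 3: grad_x = 2*2*-0.4877 = -1.9507, grad_y = 2*7*0.2633 = 3.6861
  x_3 = -0.4877 - 0.05*-1.9507 = -0.3901
  y_3 = 0.2633 - 0.05*3.6861 = 0.079
f(-0.3901, 0.079) = 2*(-0.3901)^2 + 7*0.079^2 = 0.3481


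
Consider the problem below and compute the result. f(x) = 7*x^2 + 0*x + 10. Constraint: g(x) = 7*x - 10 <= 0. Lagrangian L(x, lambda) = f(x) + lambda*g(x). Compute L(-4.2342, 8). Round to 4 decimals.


Step 1: Evaluate f(x).
f(-4.2342) = 7*(-4.2342)^2 + 0*(-4.2342) + 10 = 135.4991
Step 2: Evaluate g(x).
g(-4.2342) = 7*-4.2342 - 10 = -39.6394
Step 3: Compute Lagrangian.
L = 135.4991 + 8*-39.6394 = -181.6161


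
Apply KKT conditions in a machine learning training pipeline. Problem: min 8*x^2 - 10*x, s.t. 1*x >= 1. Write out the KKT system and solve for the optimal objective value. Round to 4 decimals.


Step 1: Try lambda = 0 (constraint inactive).
x_unc = 10/(2*8) = 0.625
Check: 1*0.625 = 0.625 < 1 -- violated!
Step 2: Constraint must be active: 1*x = 1
x* = 1/1 = 1.0
lambda = (2*8*1.0 - 10)/1 = 6.0
Step 3: Compute optimal value.
f(x*) = 8*1.0^2 - 10*1.0 = -2.0


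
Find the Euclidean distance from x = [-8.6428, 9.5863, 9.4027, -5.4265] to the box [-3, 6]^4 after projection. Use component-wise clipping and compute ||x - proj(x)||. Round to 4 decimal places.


Project each component onto [-3, 6].
clip(-8.6428) = -3.0, clip(9.5863) = 6.0, clip(9.4027) = 6.0, clip(-5.4265) = -3.0
Projection = [-3.0, 6.0, 6.0, -3.0]
Squared diffs: [31.8412, 12.8615, 11.5784, 5.8879]
Distance = sqrt(62.169) = 7.8847


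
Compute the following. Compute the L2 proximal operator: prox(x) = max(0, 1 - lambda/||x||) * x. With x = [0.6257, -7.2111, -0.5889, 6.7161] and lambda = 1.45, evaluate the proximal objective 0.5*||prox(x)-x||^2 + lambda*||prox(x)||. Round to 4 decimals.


Step 1: Compute ||x||.
||x|| = 9.8916
Step 2: Compute scaling factor.
scale = max(0, 1 - 1.45/9.8916) = 0.8534
Step 3: prox(x) = [0.534, -6.154, -0.5026, 5.7316]
||prox(x)|| = 8.4416
Step 4: Proximal objective.
0.5*||prox-x||^2 = 1.0513
lambda*||prox|| = 12.2403
Total = 13.2916


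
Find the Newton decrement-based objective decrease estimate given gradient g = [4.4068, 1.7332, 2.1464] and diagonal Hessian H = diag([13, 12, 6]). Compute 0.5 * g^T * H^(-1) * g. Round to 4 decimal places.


Step 1: H is diagonal, so H^(-1) * g = [0.339, 0.1444, 0.3577].
Step 2: g^T H^(-1) g = sum_i g_i^2 / H_ii
  = (4.4068)^2/13 + (1.7332)^2/12 + (2.1464)^2/6
  = 1.4938 + 0.2503 + 0.7678 = 2.512
Step 3: Objective decrease = 0.5 * g^T H^(-1) g = 1.256


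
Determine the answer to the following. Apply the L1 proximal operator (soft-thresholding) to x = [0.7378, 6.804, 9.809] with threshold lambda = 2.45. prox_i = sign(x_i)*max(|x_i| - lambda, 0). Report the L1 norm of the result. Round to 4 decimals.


Soft-thresholding with lambda = 2.45:
prox(0.7378) = sign(0.7378)*max(|0.7378| - 2.45, 0) = 0.0
prox(6.804) = sign(6.804)*max(|6.804| - 2.45, 0) = 4.354
prox(9.809) = sign(9.809)*max(|9.809| - 2.45, 0) = 7.359
prox(x) = [0.0, 4.354, 7.359]
||prox(x)||_1 = 0.0 + 4.354 + 7.359 = 11.713


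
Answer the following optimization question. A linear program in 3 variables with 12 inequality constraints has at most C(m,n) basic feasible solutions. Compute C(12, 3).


Each vertex corresponds to some choice of n active constraints out of m, so the number of vertices is at most C(m, n) = m! / (n!(m-n)!).
m = 12, n = 3
Numerator: 12 * 11 * 10
Denominator: 3! = 6
C(12, 3) = 220


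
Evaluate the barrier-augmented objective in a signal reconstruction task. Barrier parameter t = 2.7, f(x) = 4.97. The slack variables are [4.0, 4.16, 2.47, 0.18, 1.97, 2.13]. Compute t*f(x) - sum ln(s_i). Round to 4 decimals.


Step 1: Compute log-barrier.
ln values: [1.3863, 1.4255, 0.9042, -1.7148, 0.678, 0.7561]
phi = -(1.3863 + 1.4255 + 0.9042 - 1.7148 + 0.678 + 0.7561) = -3.4354
Step 2: Compute augmented objective.
t*f(x) = 2.7*4.97 = 13.419
Total = 13.419 - 3.4354 = 9.9836


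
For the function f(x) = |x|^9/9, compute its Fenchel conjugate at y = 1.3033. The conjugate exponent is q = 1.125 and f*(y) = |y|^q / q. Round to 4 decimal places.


The conjugate exponent q satisfies 1/p + 1/q = 1.
p = 9, so q = 9/(9 - 1) = 1.125
|y|^q = 1.3033^1.125 = 1.3472
f*(1.3033) = 1.3472 / 1.125 = 1.1975


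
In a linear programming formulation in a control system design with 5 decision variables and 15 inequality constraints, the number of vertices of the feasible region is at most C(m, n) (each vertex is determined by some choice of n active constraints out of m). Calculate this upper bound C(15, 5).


Each vertex corresponds to some choice of n active constraints out of m, so the number of vertices is at most C(m, n) = m! / (n!(m-n)!).
m = 15, n = 5
Numerator: 15 * 14 * 13 * 12 * 11
Denominator: 5! = 120
C(15, 5) = 3003


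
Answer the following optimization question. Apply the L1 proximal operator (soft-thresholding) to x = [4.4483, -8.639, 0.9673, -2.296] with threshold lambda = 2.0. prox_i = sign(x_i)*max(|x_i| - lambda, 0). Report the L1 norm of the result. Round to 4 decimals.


Soft-thresholding with lambda = 2.0:
prox(4.4483) = sign(4.4483)*max(|4.4483| - 2.0, 0) = 2.4483
prox(-8.639) = sign(-8.639)*max(|-8.639| - 2.0, 0) = -6.639
prox(0.9673) = sign(0.9673)*max(|0.9673| - 2.0, 0) = 0.0
prox(-2.296) = sign(-2.296)*max(|-2.296| - 2.0, 0) = -0.296
prox(x) = [2.4483, -6.639, 0.0, -0.296]
||prox(x)||_1 = 2.4483 + 6.639 + 0.0 + 0.296 = 9.3833


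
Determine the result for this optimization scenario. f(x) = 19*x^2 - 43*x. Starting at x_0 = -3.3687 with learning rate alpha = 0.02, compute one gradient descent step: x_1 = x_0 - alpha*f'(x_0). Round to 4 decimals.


We compute the gradient at x_0 and apply the update.
f'(x) = 38*x - 43
f'(-3.3687) = 38*-3.3687 - 43 = -171.0106
x_1 = -3.3687 - 0.02*-171.0106 = 0.0515


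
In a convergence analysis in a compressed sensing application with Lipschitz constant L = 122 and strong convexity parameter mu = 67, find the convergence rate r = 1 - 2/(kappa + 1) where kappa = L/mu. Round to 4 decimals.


Step 1: Compute the condition number.
kappa = L/mu = 122/67 = 1.8209
Step 2: Compute the convergence rate.
r = 1 - 2/(kappa + 1) = 1 - 2*mu/(L + mu) = (L - mu)/(L + mu) = 55/189 = 0.291


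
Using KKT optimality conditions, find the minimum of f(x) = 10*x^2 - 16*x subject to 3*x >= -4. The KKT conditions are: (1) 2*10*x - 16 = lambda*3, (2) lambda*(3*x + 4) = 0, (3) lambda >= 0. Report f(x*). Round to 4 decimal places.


Step 1: Try lambda = 0 (constraint inactive).
Stationarity: 2*10*x - 16 = 0
x* = 16/(2*10) = 0.8
Check constraint: 3*0.8 = 2.4 >= -4 -- satisfied.
Step 2: Compute optimal value.
f(x*) = 10*0.8^2 - 16*0.8 = -6.4


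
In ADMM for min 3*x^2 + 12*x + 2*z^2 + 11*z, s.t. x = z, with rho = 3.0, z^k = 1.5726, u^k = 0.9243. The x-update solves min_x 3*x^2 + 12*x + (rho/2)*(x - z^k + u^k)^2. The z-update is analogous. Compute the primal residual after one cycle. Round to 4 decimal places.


ADMM iteration with rho = 3.0, z^k = 1.5726, u^k = 0.9243
Step 1: x-update.
Minimize 3*x^2 + 12*x + (3.0/2)*(x - 1.5726 + 0.9243)^2
FOC: (2*3 + 3.0)*x = -12 + 3.0*(1.5726 - 0.9243)
x^{k+1} = -1.1172
Step 2: z-update.
Minimize 2*z^2 + 11*z + (3.0/2)*(-1.1172 - z + 0.9243)^2
FOC: (2*2 + 3.0)*z = -11 + 3.0*(-1.1172 + 0.9243)
z^{k+1} = -1.6541
Step 3: u-update.
u^{k+1} = 0.9243 - 1.1172 + 1.6541 = 1.4612
Step 4: Primal residual = |-1.1172 + 1.6541| = 0.5369


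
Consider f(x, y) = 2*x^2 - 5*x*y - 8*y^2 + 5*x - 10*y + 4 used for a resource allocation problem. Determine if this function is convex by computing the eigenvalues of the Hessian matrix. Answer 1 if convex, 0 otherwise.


The Hessian of f(x,y) = 2*x^2 - 5*x*y - 8*y^2 + 5*x - 10*y + 4 is:
H = [[4, -5], [-5, -16]]
Trace = 4 - 16 = -12
Determinant = 4*-16 - (-5)^2 = -89
Discriminant = (-12)^2 - 4*-89 = 500.0
Eigenvalues: lambda_1 = -17.1803, lambda_2 = 5.1803
The function is not convex.

0


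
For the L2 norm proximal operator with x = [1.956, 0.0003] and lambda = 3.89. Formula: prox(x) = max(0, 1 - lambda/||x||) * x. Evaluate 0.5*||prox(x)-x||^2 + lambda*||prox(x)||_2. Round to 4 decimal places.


Step 1: Compute ||x||.
||x|| = 1.956
Step 2: Compute scaling factor.
scale = max(0, 1 - 3.89/1.956) = 0.0
Step 3: prox(x) = [0.0, 0.0]
||prox(x)|| = 0.0
Step 4: Proximal objective.
0.5*||prox-x||^2 = 1.913
lambda*||prox|| = 0.0
Total = 1.913


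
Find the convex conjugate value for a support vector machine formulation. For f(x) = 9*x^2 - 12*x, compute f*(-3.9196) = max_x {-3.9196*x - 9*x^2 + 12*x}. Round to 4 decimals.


f*(y) = sup_x {y*x - a*x^2 - b*x} = sup_x {(y-b)*x - a*x^2}
FOC: (y - b) - 2a*x = 0 => x* = (y - b)/(2a)
x* = (-3.9196 + 12)/(2*9) = 0.4489
f*(-3.9196) = (y-b)^2/(4a) = (-3.9196 + 12)^2/(4*9)
= 65.2929/36 = 1.8137


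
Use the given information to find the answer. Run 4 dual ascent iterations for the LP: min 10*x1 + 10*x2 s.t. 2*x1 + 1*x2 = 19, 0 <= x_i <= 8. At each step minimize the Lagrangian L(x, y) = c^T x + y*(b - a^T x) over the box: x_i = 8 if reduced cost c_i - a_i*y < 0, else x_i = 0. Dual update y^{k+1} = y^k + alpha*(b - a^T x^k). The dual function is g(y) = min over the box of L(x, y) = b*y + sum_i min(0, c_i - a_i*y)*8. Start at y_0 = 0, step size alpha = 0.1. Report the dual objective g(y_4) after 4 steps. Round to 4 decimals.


Dual ascent for LP: min 10*x1 + 10*x2, 2*x1 + 1*x2 = 19, 0 <= x_i <= 8
Step 1: y^k = 0.0, reduced costs: (10.0, 10.0)
  x^k = (0.0, 0.0), subgradient = b - a^T x = 19.0
  y^{k+1} = 0.0 + 0.1*19.0 = 1.9
Step 2: y^k = 1.9, reduced costs: (6.2, 8.1)
  x^k = (0.0, 0.0), subgradient = b - a^T x = 19.0
  y^{k+1} = 1.9 + 0.1*19.0 = 3.8
Step 3: y^k = 3.8, reduced costs: (2.4, 6.2)
  x^k = (0.0, 0.0), subgradient = b - a^T x = 19.0
  y^{k+1} = 3.8 + 0.1*19.0 = 5.7
Step 4: y^k = 5.7, reduced costs: (-1.4, 4.3)
  x^k = (8.0, 0.0), subgradient = b - a^T x = 3.0
  y^{k+1} = 5.7 + 0.1*3.0 = 6.0
Dual objective at y_4 = 6.0: reduced costs (-2.0, 4.0), box minimizer x = (8.0, 0.0)
g(y_4) = b*y + (c1 - a1*y)*x1 + (c2 - a2*y)*x2 = 19*6.0 + (-2.0)*8.0 + 4.0*0.0 = 114.0 - 16.0 + 0.0 = 98.0


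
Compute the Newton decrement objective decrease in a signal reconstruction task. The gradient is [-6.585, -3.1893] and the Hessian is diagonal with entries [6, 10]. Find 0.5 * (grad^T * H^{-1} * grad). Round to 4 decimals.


Step 1: H is diagonal, so H^(-1) * g = [-1.0975, -0.3189].
Step 2: g^T H^(-1) g = sum_i g_i^2 / H_ii
  = (-6.585)^2/6 + (-3.1893)^2/10
  = 7.227 + 1.0172 = 8.2442
Step 3: Objective decrease = 0.5 * g^T H^(-1) g = 4.1221


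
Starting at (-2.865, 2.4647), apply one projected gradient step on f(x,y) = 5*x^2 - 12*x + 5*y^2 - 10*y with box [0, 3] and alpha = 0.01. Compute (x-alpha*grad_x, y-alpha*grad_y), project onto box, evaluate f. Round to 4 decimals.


Step 1: Compute gradient at (-2.865, 2.4647).
grad_x = 2*5*-2.865 - 12 = -40.65
grad_y = 2*5*2.4647 - 10 = 14.647
Step 2: Gradient step.
x_raw = -2.865 - 0.01*-40.65 = -2.4585
y_raw = 2.4647 - 0.01*14.647 = 2.3182
Step 3: Project onto [0, 3].
x_proj = clip(-2.4585) = 0.0
y_proj = clip(2.3182) = 2.3182
Step 4: Evaluate f.
f(0.0, 2.3182) = 3.6887


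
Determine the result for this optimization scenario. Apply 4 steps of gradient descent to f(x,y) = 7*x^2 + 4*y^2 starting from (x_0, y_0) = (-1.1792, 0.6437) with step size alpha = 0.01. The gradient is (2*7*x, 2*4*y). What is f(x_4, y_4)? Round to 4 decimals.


Gradient descent on f(x,y) = 7*x^2 + 4*y^2.
Starting point: (-1.1792, 0.6437), alpha = 0.01
Step 1: grad_x = 2*7*-1.1792 = -16.5088, grad_y = 2*4*0.6437 = 5.1496
  x_1 = -1.1792 - 0.01*-16.5088 = -1.0141
  y_1 = 0.6437 - 0.01*5.1496 = 0.5922
Step 2: grad_x = 2*7*-1.0141 = -14.1976, grad_y = 2*4*0.5922 = 4.7376
  x_2 = -1.0141 - 0.01*-14.1976 = -0.8721
  y_2 = 0.5922 - 0.01*4.7376 = 0.5448
Step 3: grad_x = 2*7*-0.8721 = -12.2099, grad_y = 2*4*0.5448 = 4.3586
  x_3 = -0.8721 - 0.01*-12.2099 = -0.75
  y_3 = 0.5448 - 0.01*4.3586 = 0.5012
Step 4: grad_x = 2*7*-0.75 = -10.5005, grad_y = 2*4*0.5012 = 4.0099
  x_4 = -0.75 - 0.01*-10.5005 = -0.645
  y_4 = 0.5012 - 0.01*4.0099 = 0.4611
f(-0.645, 0.4611) = 7*(-0.645)^2 + 4*0.4611^2 = 3.7631


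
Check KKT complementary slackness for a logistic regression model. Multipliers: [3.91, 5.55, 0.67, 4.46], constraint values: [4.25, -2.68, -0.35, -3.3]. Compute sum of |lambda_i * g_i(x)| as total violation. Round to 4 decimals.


KKT complementary slackness check:
lambda_1 * g_1 = 3.91 * 4.25 = 16.6175
lambda_2 * g_2 = 5.55 * -2.68 = -14.874
lambda_3 * g_3 = 0.67 * -0.35 = -0.2345
lambda_4 * g_4 = 4.46 * -3.3 = -14.718
Total violation = 16.6175 + 14.874 + 0.2345 + 14.718 = 46.444


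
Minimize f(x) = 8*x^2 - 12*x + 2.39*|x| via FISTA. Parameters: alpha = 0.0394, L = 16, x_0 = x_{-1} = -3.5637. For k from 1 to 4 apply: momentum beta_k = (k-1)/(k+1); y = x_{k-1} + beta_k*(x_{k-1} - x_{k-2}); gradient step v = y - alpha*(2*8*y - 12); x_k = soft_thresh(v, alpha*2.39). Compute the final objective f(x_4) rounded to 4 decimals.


FISTA on f(x) = 8*x^2 - 12*x + 2.39*|x|
L = 16, alpha = 0.0394
Iteration 1: beta = 0.0, y = -3.5637 + 0.0*(-3.5637 + 3.5637) = -3.5637
  grad(y) = -69.0192, v = y - alpha*grad = -0.8443
  prox(v) = soft_thresh(-0.8443, 0.0942) = -0.7502
Iteration 2: beta = 0.3333, y = -0.7502 + 0.3333*(-0.7502 + 3.5637) = 0.1877
  grad(y) = -8.9974, v = y - alpha*grad = 0.5422
  prox(v) = soft_thresh(0.5422, 0.0942) = 0.448
Iteration 3: beta = 0.5, y = 0.448 + 0.5*(0.448 + 0.7502) = 1.0471
  grad(y) = 4.7533, v = y - alpha*grad = 0.8598
  prox(v) = soft_thresh(0.8598, 0.0942) = 0.7656
Iteration 4: beta = 0.6, y = 0.7656 + 0.6*(0.7656 - 0.448) = 0.9562
  grad(y) = 3.2995, v = y - alpha*grad = 0.8262
  prox(v) = soft_thresh(0.8262, 0.0942) = 0.7321
f(x_4) = 8*0.7321^2 - 12*0.7321 + 2.39*|0.7321| = -2.7478


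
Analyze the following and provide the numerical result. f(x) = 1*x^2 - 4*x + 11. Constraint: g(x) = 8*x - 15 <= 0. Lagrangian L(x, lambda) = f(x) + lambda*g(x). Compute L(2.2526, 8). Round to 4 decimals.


Step 1: Evaluate f(x).
f(2.2526) = 1*2.2526^2 - 4*2.2526 + 11 = 7.0638
Step 2: Evaluate g(x).
g(2.2526) = 8*2.2526 - 15 = 3.0208
Step 3: Compute Lagrangian.
L = 7.0638 + 8*3.0208 = 31.2302


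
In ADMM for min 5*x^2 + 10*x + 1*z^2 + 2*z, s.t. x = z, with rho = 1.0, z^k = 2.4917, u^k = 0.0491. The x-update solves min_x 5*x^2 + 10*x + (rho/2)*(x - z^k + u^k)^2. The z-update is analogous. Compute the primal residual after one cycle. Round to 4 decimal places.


ADMM iteration with rho = 1.0, z^k = 2.4917, u^k = 0.0491
Step 1: x-update.
Minimize 5*x^2 + 10*x + (1.0/2)*(x - 2.4917 + 0.0491)^2
FOC: (2*5 + 1.0)*x = -10 + 1.0*(2.4917 - 0.0491)
x^{k+1} = -0.687
Step 2: z-update.
Minimize 1*z^2 + 2*z + (1.0/2)*(-0.687 - z + 0.0491)^2
FOC: (2*1 + 1.0)*z = -2 + 1.0*(-0.687 + 0.0491)
z^{k+1} = -0.8793
Step 3: u-update.
u^{k+1} = 0.0491 - 0.687 + 0.8793 = 0.2414
Step 4: Primal residual = |-0.687 + 0.8793| = 0.1923


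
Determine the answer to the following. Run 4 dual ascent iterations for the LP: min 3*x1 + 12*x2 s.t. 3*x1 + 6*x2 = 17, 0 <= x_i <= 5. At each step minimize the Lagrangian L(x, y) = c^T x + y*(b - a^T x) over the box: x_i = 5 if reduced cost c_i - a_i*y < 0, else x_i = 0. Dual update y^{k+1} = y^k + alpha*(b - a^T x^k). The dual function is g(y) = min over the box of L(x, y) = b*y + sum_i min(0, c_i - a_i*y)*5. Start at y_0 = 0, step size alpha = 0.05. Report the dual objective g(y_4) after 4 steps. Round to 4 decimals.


Dual ascent for LP: min 3*x1 + 12*x2, 3*x1 + 6*x2 = 17, 0 <= x_i <= 5
Step 1: y^k = 0.0, reduced costs: (3.0, 12.0)
  x^k = (0.0, 0.0), subgradient = b - a^T x = 17.0
  y^{k+1} = 0.0 + 0.05*17.0 = 0.85
Step 2: y^k = 0.85, reduced costs: (0.45, 6.9)
  x^k = (0.0, 0.0), subgradient = b - a^T x = 17.0
  y^{k+1} = 0.85 + 0.05*17.0 = 1.7
Step 3: y^k = 1.7, reduced costs: (-2.1, 1.8)
  x^k = (5.0, 0.0), subgradient = b - a^T x = 2.0
  y^{k+1} = 1.7 + 0.05*2.0 = 1.8
Step 4: y^k = 1.8, reduced costs: (-2.4, 1.2)
  x^k = (5.0, 0.0), subgradient = b - a^T x = 2.0
  y^{k+1} = 1.8 + 0.05*2.0 = 1.9
Dual objective at y_4 = 1.9: reduced costs (-2.7, 0.6), box minimizer x = (5.0, 0.0)
g(y_4) = b*y + (c1 - a1*y)*x1 + (c2 - a2*y)*x2 = 17*1.9 + (-2.7)*5.0 + 0.6*0.0 = 32.3 - 13.5 + 0.0 = 18.8


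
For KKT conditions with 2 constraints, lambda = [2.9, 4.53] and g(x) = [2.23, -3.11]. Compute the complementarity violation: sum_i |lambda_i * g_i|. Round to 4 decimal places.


KKT complementary slackness check:
lambda_1 * g_1 = 2.9 * 2.23 = 6.467
lambda_2 * g_2 = 4.53 * -3.11 = -14.0883
Total violation = 6.467 + 14.0883 = 20.5553


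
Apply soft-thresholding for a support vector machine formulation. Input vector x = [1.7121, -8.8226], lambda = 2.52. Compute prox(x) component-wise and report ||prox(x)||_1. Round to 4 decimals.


Soft-thresholding with lambda = 2.52:
prox(1.7121) = sign(1.7121)*max(|1.7121| - 2.52, 0) = 0.0
prox(-8.8226) = sign(-8.8226)*max(|-8.8226| - 2.52, 0) = -6.3026
prox(x) = [0.0, -6.3026]
||prox(x)||_1 = 0.0 + 6.3026 = 6.3026


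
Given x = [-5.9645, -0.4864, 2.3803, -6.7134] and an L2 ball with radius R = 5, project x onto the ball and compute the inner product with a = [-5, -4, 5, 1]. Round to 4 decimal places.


Step 1: Compute ||x|| (intermediates to 6 decimals).
||x|| = sqrt((-5.9645)^2 + (-0.4864)^2 + 2.3803^2 + (-6.7134)^2) = 9.303086
Step 2: Project.
Since ||x|| > R, scale = R/||x|| = 5/9.303086 = 0.537456, proj(x) = scale * x
proj(x) = [-3.205656, -0.261419, 1.279307, -3.608157]
Step 3: Dot product.
a^T * proj(x) = -5*(-3.205656) - 4*(-0.261419) + 5*1.279307 + 1*(-3.608157) = 19.8623


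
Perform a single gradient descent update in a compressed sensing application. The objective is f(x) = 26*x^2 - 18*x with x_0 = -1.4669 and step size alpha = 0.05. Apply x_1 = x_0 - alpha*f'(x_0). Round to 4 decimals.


We compute the gradient at x_0 and apply the update.
f'(x) = 52*x - 18
f'(-1.4669) = 52*-1.4669 - 18 = -94.2788
x_1 = -1.4669 - 0.05*-94.2788 = 3.247


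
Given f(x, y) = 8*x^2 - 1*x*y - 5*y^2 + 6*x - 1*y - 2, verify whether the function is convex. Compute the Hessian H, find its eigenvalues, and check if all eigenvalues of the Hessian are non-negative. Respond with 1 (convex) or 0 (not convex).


The Hessian of f(x,y) = 8*x^2 - 1*x*y - 5*y^2 + 6*x - 1*y - 2 is:
H = [[16, -1], [-1, -10]]
Trace = 16 - 10 = 6
Determinant = 16*-10 - (-1)^2 = -161
Discriminant = (6)^2 - 4*-161 = 680.0
Eigenvalues: lambda_1 = -10.0384, lambda_2 = 16.0384
The function is not convex.

0


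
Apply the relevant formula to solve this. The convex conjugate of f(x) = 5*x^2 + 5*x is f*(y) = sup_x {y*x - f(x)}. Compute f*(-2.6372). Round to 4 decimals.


f*(y) = sup_x {y*x - a*x^2 - b*x} = sup_x {(y-b)*x - a*x^2}
FOC: (y - b) - 2a*x = 0 => x* = (y - b)/(2a)
x* = (-2.6372 - 5)/(2*5) = -0.7637
f*(-2.6372) = (y-b)^2/(4a) = (-2.6372 - 5)^2/(4*5)
= 58.3268/20 = 2.9163


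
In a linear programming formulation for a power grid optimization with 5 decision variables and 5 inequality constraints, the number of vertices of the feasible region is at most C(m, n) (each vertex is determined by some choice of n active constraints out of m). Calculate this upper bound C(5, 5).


Each vertex corresponds to some choice of n active constraints out of m, so the number of vertices is at most C(m, n) = m! / (n!(m-n)!).
m = 5, n = 5
Numerator: 5 * 4 * 3 * 2 * 1
Denominator: 5! = 120
C(5, 5) = 1


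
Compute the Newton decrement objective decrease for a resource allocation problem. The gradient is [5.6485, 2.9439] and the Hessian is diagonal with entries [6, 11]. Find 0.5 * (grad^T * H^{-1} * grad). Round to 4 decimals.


Step 1: H is diagonal, so H^(-1) * g = [0.9414, 0.2676].
Step 2: g^T H^(-1) g = sum_i g_i^2 / H_ii
  = (5.6485)^2/6 + (2.9439)^2/11
  = 5.3176 + 0.7879 = 6.1055
Step 3: Objective decrease = 0.5 * g^T H^(-1) g = 3.0527


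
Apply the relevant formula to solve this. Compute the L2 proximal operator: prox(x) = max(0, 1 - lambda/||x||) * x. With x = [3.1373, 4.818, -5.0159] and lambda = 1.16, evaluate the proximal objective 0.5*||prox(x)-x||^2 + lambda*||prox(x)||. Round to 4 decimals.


Step 1: Compute ||x||.
||x|| = 7.6299
Step 2: Compute scaling factor.
scale = max(0, 1 - 1.16/7.6299) = 0.848
Step 3: prox(x) = [2.6603, 4.0855, -4.2533]
||prox(x)|| = 6.4699
Step 4: Proximal objective.
0.5*||prox-x||^2 = 0.6728
lambda*||prox|| = 7.5051
Total = 8.1779


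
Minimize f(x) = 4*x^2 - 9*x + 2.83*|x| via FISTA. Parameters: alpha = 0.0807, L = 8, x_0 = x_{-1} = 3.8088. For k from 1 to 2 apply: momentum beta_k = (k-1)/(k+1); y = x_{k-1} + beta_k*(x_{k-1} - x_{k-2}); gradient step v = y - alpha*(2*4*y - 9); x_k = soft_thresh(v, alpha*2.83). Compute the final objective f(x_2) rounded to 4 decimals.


FISTA on f(x) = 4*x^2 - 9*x + 2.83*|x|
L = 8, alpha = 0.0807
Iteration 1: beta = 0.0, y = 3.8088 + 0.0*(3.8088 - 3.8088) = 3.8088
  grad(y) = 21.4704, v = y - alpha*grad = 2.0761
  prox(v) = soft_thresh(2.0761, 0.2284) = 1.8478
Iteration 2: beta = 0.3333, y = 1.8478 + 0.3333*(1.8478 - 3.8088) = 1.1941
  grad(y) = 0.5526, v = y - alpha*grad = 1.1495
  prox(v) = soft_thresh(1.1495, 0.2284) = 0.9211
f(x_2) = 4*0.9211^2 - 9*0.9211 + 2.83*|0.9211| = -2.2895
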